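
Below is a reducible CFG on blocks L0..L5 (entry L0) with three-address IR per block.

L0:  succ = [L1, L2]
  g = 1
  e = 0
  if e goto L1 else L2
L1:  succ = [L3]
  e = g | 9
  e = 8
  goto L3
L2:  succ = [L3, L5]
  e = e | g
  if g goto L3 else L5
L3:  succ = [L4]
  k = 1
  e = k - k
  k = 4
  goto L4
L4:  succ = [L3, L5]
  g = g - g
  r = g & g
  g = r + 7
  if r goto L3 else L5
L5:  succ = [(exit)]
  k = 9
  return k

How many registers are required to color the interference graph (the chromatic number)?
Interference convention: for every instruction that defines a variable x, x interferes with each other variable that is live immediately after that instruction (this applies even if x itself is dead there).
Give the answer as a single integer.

Answer: 2

Derivation:
Block summaries:
  L0: {e,g} / ∅
  L1: {e} / {g}
  L2: {e} / {e,g}
  L3: {e,k} / ∅
  L4: {g,r} / {g}
  L5: {k} / ∅

Liveness:
  live L0: ∅→{e,g}
  live L1: {g}→{g}
  live L2: {e,g}→{g}
  live L3: {g}→{g}
  live L4: {g}→{g}
  live L5: ∅→∅

Interference:
  e↔{g}
  g↔{e,k,r}
  k↔{g}
  r↔{g}

Chromatic number:
  {e,g} pairwise interfere (2-clique) ⇒ χ ≥ 2
  assign e→r1 g→r0 k→r1 r→r1 — no edge inside a register ⇒ χ ≤ 2
  χ = 2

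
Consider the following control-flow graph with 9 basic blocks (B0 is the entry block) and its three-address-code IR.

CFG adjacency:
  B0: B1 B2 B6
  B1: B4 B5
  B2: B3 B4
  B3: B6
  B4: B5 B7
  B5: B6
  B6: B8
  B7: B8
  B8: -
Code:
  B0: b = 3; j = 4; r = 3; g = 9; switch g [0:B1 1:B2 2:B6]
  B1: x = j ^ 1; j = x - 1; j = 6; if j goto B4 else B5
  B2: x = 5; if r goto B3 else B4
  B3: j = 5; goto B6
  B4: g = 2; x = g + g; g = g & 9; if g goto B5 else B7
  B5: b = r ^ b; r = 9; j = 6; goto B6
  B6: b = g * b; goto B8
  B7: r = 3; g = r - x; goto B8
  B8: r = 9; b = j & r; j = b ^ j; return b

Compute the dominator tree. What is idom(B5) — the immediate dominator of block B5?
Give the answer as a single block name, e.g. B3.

idom tree: B1←B0 B2←B0 B3←B2 B4←B0 B5←B0 B6←B0 B7←B4 B8←B0
Dom∩ at merges:
  B4: preds {B1,B2}: {B0,B1} ∩ {B0,B2} = {B0}; idom=B0
  B5: preds {B1,B4}: {B0,B1} ∩ {B0,B4} = {B0}; idom=B0
  B6: preds {B0,B3,B5}: {B0} ∩ {B0,B2,B3} ∩ {B0,B5} = {B0}; idom=B0
  B8: preds {B6,B7}: {B0,B6} ∩ {B0,B4,B7} = {B0}; idom=B0

idom(B5) = B0

Answer: B0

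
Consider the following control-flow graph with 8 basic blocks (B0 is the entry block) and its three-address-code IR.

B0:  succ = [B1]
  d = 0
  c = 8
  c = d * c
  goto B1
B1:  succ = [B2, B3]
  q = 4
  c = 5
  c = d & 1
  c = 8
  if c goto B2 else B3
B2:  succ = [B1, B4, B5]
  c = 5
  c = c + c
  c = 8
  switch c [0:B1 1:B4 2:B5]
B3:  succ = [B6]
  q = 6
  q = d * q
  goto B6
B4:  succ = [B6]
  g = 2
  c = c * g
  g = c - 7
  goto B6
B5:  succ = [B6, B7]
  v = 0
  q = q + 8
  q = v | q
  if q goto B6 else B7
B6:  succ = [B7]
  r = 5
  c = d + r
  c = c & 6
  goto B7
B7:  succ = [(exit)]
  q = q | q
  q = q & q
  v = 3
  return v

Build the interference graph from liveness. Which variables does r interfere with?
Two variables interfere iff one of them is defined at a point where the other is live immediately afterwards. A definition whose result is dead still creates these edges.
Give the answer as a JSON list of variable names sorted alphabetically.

def/use:
  B0: def={c,d} ue=∅
  B1: def={c,q} ue={d}
  B2: def={c} ue=∅
  B3: def={q} ue={d}
  B4: def={c,g} ue={c}
  B5: def={q,v} ue={q}
  B6: def={c,r} ue={d}
  B7: def={q,v} ue={q}

Backward fixpoint:
  B0 li=∅ lo={d}
  B1 li={d} lo={d,q}
  B2 li={d,q} lo={c,d,q}
  B3 li={d} lo={d,q}
  B4 li={c,d,q} lo={d,q}
  B5 li={d,q} lo={d,q}
  B6 li={d,q} lo={q}
  B7 li={q} lo=∅

Conflict graph:
  c↔{d,g,q}
  d↔{c,g,q,r,v}
  g↔{c,d,q}
  q↔{c,d,g,r,v}
  r↔{d,q}
  v↔{d,q}

N(r) = ["d", "q"]

Answer: ["d", "q"]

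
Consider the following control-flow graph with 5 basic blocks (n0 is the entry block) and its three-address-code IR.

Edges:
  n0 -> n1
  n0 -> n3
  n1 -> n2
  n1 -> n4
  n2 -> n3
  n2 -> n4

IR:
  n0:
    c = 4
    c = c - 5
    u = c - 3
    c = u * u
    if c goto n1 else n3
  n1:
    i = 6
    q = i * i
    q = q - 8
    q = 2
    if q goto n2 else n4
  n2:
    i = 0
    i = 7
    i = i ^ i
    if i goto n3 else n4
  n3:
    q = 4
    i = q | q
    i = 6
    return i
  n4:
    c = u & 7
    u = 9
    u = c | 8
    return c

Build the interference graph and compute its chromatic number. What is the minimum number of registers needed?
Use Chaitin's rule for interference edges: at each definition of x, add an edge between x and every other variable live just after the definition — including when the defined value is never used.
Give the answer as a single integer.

Answer: 2

Working:
def/use:
  n0: {c,u} / ∅
  n1: {i,q} / ∅
  n2: {i} / ∅
  n3: {i,q} / ∅
  n4: {c,u} / {u}

Liveness:
  n0 li=∅ lo={u}
  n1 li={u} lo={u}
  n2 li={u} lo={u}
  n3 li=∅ lo=∅
  n4 li={u} lo=∅

Conflict graph:
  c — {u}
  i — {u}
  q — {u}
  u — {c,i,q}

Registers:
  {c,u} pairwise interfere (2-clique) ⇒ χ ≥ 2
  assign c→c1 i→c1 q→c1 u→c0 — no edge inside a register ⇒ χ ≤ 2
  χ = 2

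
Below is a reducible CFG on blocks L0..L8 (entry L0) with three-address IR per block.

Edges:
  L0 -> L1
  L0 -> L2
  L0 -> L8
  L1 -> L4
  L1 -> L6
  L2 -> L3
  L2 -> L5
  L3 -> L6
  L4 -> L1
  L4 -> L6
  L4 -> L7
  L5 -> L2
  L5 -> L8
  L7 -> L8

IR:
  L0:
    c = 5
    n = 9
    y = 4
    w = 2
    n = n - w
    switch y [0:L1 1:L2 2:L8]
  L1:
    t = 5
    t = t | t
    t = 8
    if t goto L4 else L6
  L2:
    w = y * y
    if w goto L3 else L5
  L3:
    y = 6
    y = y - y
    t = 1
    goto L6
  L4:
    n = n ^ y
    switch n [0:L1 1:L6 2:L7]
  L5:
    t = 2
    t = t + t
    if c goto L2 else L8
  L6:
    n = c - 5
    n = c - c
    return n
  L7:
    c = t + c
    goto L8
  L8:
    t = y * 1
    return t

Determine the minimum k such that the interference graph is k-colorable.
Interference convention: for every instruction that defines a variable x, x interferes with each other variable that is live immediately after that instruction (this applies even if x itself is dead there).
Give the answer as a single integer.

Per-block:
  L0: {c,n,w,y} / ∅
  L1: {t} / ∅
  L2: {w} / {y}
  L3: {t,y} / ∅
  L4: {n} / {n,y}
  L5: {t} / {c}
  L6: {n} / {c}
  L7: {c} / {c,t}
  L8: {t} / {y}

Liveness:
  live L0: ∅→{c,n,y}
  live L1: {c,n,y}→{c,n,t,y}
  live L2: {c,y}→{c,y}
  live L3: {c}→{c}
  live L4: {c,n,t,y}→{c,n,t,y}
  live L5: {c,y}→{c,y}
  live L6: {c}→∅
  live L7: {c,t,y}→{y}
  live L8: {y}→∅

Conflict graph:
  c: {n,t,w,y}
  n: {c,t,w,y}
  t: {c,n,y}
  w: {c,n,y}
  y: {c,n,t,w}

Colouring:
  lower bound: {c,n,t,y} mutually conflict ⇒ χ ≥ 4
  4-colouring: c0={c}  c1={n}  c2={y}  c3={t,w}
  χ = 4

Answer: 4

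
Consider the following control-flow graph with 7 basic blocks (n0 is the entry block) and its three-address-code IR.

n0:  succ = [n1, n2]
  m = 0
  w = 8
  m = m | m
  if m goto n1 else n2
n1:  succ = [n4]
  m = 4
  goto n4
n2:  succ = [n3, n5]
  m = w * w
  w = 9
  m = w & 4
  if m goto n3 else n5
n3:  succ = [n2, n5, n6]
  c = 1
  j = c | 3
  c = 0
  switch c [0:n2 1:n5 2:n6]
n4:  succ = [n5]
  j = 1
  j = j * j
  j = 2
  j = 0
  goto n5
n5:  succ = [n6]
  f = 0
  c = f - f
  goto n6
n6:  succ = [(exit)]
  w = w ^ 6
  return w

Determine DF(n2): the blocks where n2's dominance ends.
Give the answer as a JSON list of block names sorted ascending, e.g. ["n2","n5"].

idom tree: n1←n0 n2←n0 n3←n2 n4←n1 n5←n0 n6←n0
Dom at joins:
  n2: preds {n0,n3}: {n0} ∩ {n0,n2,n3} = {n0}; idom=n0
  n5: preds {n2,n3,n4}: {n0,n2} ∩ {n0,n2,n3} ∩ {n0,n1,n4} = {n0}; idom=n0
  n6: preds {n3,n5}: {n0,n2,n3} ∩ {n0,n5} = {n0}; idom=n0

DF walk-up:
  n2←n0: walk · to n0
  n2←n3: walk n3→n2 to n0
  n5←n2: walk n2 to n0
  n5←n3: walk n3→n2 to n0
  n5←n4: walk n4→n1 to n0
  n6←n3: walk n3→n2 to n0
  n6←n5: walk n5 to n0
  n0 → ∅
  n1 → {n5}
  n2 → {n2,n5,n6}
  n3 → {n2,n5,n6}
  n4 → {n5}
  n5 → {n6}
  n6 → ∅

DF(n2) = ["n2", "n5", "n6"]

Answer: ["n2", "n5", "n6"]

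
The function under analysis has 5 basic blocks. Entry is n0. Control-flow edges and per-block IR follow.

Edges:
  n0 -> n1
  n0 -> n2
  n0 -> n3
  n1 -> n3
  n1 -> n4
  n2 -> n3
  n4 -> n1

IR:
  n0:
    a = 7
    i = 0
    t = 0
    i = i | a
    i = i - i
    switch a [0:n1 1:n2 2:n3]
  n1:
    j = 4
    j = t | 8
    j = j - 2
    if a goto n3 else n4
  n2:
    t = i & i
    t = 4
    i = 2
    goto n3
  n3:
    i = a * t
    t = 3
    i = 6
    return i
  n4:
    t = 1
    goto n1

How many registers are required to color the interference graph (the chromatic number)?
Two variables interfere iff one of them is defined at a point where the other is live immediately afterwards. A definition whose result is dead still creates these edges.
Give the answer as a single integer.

def/use:
  n0 def {a,i,t} use ∅
  n1 def {j} use {a,t}
  n2 def {i,t} use {i}
  n3 def {i,t} use {a,t}
  n4 def {t} use ∅

Backward fixpoint:
  live n0: ∅→{a,i,t}
  live n1: {a,t}→{a,t}
  live n2: {a,i}→{a,t}
  live n3: {a,t}→∅
  live n4: {a}→{a,t}

Conflict graph:
  a: {i,j,t}
  i: {a,t}
  j: {a,t}
  t: {a,i,j}

Registers:
  lower bound: {a,i,t} mutually conflict ⇒ χ ≥ 3
  3-colouring: R0={a}  R1={t}  R2={i,j}
  χ = 3

Answer: 3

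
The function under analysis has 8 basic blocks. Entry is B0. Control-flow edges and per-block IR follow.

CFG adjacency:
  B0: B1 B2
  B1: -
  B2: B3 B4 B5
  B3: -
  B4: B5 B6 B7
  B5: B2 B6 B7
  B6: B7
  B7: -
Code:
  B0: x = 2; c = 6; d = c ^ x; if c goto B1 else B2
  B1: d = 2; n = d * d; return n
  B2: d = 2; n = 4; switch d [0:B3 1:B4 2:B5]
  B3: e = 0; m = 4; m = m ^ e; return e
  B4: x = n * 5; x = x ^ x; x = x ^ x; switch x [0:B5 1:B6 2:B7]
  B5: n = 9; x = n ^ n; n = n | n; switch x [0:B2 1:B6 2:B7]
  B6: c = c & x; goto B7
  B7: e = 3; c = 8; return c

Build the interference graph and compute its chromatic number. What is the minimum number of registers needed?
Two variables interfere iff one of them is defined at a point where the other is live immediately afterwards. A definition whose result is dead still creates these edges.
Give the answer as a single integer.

Block summaries:
  B0: {c,d,x} / ∅
  B1: {d,n} / ∅
  B2: {d,n} / ∅
  B3: {e,m} / ∅
  B4: {x} / {n}
  B5: {n,x} / ∅
  B6: {c} / {c,x}
  B7: {c,e} / ∅

Backward fixpoint:
  B0 li=∅ lo={c}
  B1 li=∅ lo=∅
  B2 li={c} lo={c,n}
  B3 li=∅ lo=∅
  B4 li={c,n} lo={c,x}
  B5 li={c} lo={c,x}
  B6 li={c,x} lo=∅
  B7 li=∅ lo=∅

Interference:
  c: {d,n,x}
  d: {c,n}
  e: {m}
  m: {e}
  n: {c,d,x}
  x: {c,n}

Chromatic number:
  lower bound: {c,d,n} mutually conflict ⇒ χ ≥ 3
  3-colouring: c0={c,e}  c1={m,n}  c2={d,x}
  χ = 3

Answer: 3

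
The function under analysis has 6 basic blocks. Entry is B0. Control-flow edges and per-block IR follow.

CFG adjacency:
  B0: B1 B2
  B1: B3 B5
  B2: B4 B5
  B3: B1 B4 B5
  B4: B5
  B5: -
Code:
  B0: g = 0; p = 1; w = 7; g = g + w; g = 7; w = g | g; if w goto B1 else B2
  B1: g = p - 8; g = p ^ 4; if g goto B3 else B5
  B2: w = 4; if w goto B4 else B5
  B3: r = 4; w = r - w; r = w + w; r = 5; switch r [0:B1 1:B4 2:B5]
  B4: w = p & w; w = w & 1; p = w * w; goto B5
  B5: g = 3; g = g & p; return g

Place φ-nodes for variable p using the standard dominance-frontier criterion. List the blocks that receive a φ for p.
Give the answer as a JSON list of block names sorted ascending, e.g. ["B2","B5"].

Answer: ["B5"]

Working:
idom tree: B1←B0 B2←B0 B3←B1 B4←B0 B5←B0
Dom∩ at merges:
  B1: preds {B0,B3}: {B0} ∩ {B0,B1,B3} = {B0}; idom=B0
  B4: preds {B2,B3}: {B0,B2} ∩ {B0,B1,B3} = {B0}; idom=B0
  B5: preds {B1,B2,B3,B4}: {B0,B1} ∩ {B0,B2} ∩ {B0,B1,B3} ∩ {B0,B4} = {B0}; idom=B0

DF derivation:
  join B1 pred B0: · stop@B0
  join B1 pred B3: B3→B1 stop@B0
  join B4 pred B2: B2 stop@B0
  join B4 pred B3: B3→B1 stop@B0
  join B5 pred B1: B1 stop@B0
  join B5 pred B2: B2 stop@B0
  join B5 pred B3: B3→B1 stop@B0
  join B5 pred B4: B4 stop@B0
  B0 → ∅
  B1 → {B1,B4,B5}
  B2 → {B4,B5}
  B3 → {B1,B4,B5}
  B4 → {B5}
  B5 → ∅

φ for p: defs {B0,B4}
  DF⁺ = {B5}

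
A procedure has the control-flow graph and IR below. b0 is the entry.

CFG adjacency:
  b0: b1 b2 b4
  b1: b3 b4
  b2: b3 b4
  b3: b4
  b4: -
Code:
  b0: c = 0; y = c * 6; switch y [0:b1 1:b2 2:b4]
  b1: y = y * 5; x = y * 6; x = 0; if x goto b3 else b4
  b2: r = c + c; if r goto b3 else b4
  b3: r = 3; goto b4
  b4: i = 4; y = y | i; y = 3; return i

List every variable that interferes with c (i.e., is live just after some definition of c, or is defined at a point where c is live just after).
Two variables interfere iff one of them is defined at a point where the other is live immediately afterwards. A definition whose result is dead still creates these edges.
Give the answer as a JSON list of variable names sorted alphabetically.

Block summaries:
  b0: {c,y} / ∅
  b1: {x,y} / {y}
  b2: {r} / {c}
  b3: {r} / ∅
  b4: {i,y} / {y}

Liveness:
  live b0: ∅→{c,y}
  live b1: {y}→{y}
  live b2: {c,y}→{y}
  live b3: {y}→{y}
  live b4: {y}→∅

Conflict graph:
  c: {y}
  i: {y}
  r: {y}
  x: {y}
  y: {c,i,r,x}

N(c) = ["y"]

Answer: ["y"]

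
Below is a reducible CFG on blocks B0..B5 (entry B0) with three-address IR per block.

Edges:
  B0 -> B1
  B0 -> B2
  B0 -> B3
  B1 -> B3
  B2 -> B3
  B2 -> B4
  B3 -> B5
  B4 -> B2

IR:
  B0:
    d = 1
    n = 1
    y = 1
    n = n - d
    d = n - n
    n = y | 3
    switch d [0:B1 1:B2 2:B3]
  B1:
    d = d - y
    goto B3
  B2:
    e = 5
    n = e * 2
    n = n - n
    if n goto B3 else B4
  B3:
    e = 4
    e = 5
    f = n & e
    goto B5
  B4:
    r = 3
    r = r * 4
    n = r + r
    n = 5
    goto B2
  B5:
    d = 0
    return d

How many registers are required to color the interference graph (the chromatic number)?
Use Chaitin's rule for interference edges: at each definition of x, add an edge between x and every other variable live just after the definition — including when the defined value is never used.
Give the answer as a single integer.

def/use:
  B0: def={d,n,y} ue=∅
  B1: def={d} ue={d,y}
  B2: def={e,n} ue=∅
  B3: def={e,f} ue={n}
  B4: def={n,r} ue=∅
  B5: def={d} ue=∅

Backward fixpoint:
  B0: in=∅ out={d,n,y}
  B1: in={d,n,y} out={n}
  B2: in=∅ out={n}
  B3: in={n} out=∅
  B4: in=∅ out=∅
  B5: in=∅ out=∅

Conflict graph:
  d↔{n,y}
  e↔{n}
  f↔∅
  n↔{d,e,y}
  r↔∅
  y↔{d,n}

Colouring:
  {d,n,y} pairwise interfere (3-clique) ⇒ χ ≥ 3
  3-colouring: R0={f,n,r}  R1={d,e}  R2={y}
  χ = 3

Answer: 3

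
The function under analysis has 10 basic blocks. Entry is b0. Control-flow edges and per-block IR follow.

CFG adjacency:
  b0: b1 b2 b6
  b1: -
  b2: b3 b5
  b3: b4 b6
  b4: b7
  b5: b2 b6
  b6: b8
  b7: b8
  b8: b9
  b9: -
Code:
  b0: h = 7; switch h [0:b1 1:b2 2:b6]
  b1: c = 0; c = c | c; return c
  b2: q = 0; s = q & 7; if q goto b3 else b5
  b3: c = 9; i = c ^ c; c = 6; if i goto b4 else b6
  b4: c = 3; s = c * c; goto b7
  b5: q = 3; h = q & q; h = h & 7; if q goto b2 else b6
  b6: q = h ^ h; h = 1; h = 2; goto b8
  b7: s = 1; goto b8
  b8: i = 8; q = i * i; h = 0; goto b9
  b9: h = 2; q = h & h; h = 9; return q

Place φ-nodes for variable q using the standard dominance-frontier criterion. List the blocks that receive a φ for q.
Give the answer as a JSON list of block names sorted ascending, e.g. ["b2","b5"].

idom tree: b1←b0 b2←b0 b3←b2 b4←b3 b5←b2 b6←b0 b7←b4 b8←b0 b9←b8
Dom∩ at merges:
  b2: preds {b0,b5}: {b0} ∩ {b0,b2,b5} = {b0}; idom=b0
  b6: preds {b0,b3,b5}: {b0} ∩ {b0,b2,b3} ∩ {b0,b2,b5} = {b0}; idom=b0
  b8: preds {b6,b7}: {b0,b6} ∩ {b0,b2,b3,b4,b7} = {b0}; idom=b0

Frontier:
  join b2 pred b0: · stop@b0
  join b2 pred b5: b5→b2 stop@b0
  join b6 pred b0: · stop@b0
  join b6 pred b3: b3→b2 stop@b0
  join b6 pred b5: b5→b2 stop@b0
  join b8 pred b6: b6 stop@b0
  join b8 pred b7: b7→b4→b3→b2 stop@b0
  DF(b0)=∅
  DF(b1)=∅
  DF(b2)={b2,b6,b8}
  DF(b3)={b6,b8}
  DF(b4)={b8}
  DF(b5)={b2,b6}
  DF(b6)={b8}
  DF(b7)={b8}
  DF(b8)=∅
  DF(b9)=∅

φ for q: defs {b2,b5,b6,b8,b9}
  DF⁺ = {b2,b6,b8}

Answer: ["b2", "b6", "b8"]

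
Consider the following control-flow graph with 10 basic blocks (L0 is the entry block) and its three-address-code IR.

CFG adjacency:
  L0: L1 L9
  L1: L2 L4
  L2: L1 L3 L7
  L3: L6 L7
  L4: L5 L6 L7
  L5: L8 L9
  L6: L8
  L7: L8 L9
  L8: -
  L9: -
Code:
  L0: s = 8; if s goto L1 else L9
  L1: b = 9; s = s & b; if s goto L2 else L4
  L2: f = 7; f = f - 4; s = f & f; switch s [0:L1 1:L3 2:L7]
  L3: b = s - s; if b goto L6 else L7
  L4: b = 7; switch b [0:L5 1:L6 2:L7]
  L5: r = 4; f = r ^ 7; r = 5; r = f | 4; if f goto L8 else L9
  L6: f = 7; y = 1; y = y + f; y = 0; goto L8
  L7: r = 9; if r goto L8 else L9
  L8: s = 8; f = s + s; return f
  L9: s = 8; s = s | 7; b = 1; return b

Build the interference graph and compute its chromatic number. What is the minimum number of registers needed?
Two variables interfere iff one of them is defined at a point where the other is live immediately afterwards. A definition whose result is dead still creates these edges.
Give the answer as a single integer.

Per-block:
  L0 def {s} use ∅
  L1 def {b,s} use {s}
  L2 def {f,s} use ∅
  L3 def {b} use {s}
  L4 def {b} use ∅
  L5 def {f,r} use ∅
  L6 def {f,y} use ∅
  L7 def {r} use ∅
  L8 def {f,s} use ∅
  L9 def {b,s} use ∅

Liveness:
  live L0: ∅→{s}
  live L1: {s}→∅
  live L2: ∅→{s}
  live L3: {s}→∅
  live L4: ∅→∅
  live L5: ∅→∅
  live L6: ∅→∅
  live L7: ∅→∅
  live L8: ∅→∅
  live L9: ∅→∅

Interference:
  b — {s}
  f — {r,y}
  r — {f}
  s — {b}
  y — {f}

Chromatic number:
  {b,s} pairwise interfere (2-clique) ⇒ χ ≥ 2
  2-colouring: R0={b,f}  R1={r,s,y}
  χ = 2

Answer: 2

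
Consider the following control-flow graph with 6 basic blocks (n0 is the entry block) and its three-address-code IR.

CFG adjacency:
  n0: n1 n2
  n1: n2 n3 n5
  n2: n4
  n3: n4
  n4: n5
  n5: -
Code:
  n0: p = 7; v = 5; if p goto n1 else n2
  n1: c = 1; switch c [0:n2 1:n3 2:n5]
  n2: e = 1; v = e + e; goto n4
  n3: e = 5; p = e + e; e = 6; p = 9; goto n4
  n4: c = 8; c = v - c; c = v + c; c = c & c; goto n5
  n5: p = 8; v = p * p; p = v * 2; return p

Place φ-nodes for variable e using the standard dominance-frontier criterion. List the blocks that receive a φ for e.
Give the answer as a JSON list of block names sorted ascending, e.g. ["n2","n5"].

idom tree: n1←n0 n2←n0 n3←n1 n4←n0 n5←n0
Dom∩ at merges:
  n2: preds {n0,n1}: {n0} ∩ {n0,n1} = {n0}; idom=n0
  n4: preds {n2,n3}: {n0,n2} ∩ {n0,n1,n3} = {n0}; idom=n0
  n5: preds {n1,n4}: {n0,n1} ∩ {n0,n4} = {n0}; idom=n0

DF derivation:
  join n2 pred n0: · stop@n0
  join n2 pred n1: n1 stop@n0
  join n4 pred n2: n2 stop@n0
  join n4 pred n3: n3→n1 stop@n0
  join n5 pred n1: n1 stop@n0
  join n5 pred n4: n4 stop@n0
  n0: DF=∅
  n1: DF={n2,n4,n5}
  n2: DF={n4}
  n3: DF={n4}
  n4: DF={n5}
  n5: DF=∅

φ for e: defs {n2,n3}
  DF⁺ = {n4,n5}

Answer: ["n4", "n5"]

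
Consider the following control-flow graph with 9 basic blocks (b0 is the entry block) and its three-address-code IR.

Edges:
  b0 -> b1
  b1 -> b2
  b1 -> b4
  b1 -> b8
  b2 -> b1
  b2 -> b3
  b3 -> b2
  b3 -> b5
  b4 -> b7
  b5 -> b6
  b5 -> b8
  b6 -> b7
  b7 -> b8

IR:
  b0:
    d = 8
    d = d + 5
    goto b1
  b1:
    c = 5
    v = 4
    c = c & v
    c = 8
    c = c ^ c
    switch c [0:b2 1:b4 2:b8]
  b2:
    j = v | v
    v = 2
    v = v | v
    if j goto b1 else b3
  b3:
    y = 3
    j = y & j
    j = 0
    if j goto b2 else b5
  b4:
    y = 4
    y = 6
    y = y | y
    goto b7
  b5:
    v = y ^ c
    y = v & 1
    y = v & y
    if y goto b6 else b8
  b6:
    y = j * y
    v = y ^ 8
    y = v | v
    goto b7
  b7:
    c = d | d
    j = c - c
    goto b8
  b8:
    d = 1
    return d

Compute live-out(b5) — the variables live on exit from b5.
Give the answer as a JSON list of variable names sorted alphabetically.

def/use:
  b0 def {d} use ∅
  b1 def {c,v} use ∅
  b2 def {j,v} use {v}
  b3 def {j,y} use {j}
  b4 def {y} use ∅
  b5 def {v,y} use {c,y}
  b6 def {v,y} use {j,y}
  b7 def {c,j} use {d}
  b8 def {d} use ∅

Liveness:
  b0: in=∅ out={d}
  b1: in={d} out={c,d,v}
  b2: in={c,d,v} out={c,d,j,v}
  b3: in={c,d,j,v} out={c,d,j,v,y}
  b4: in={d} out={d}
  b5: in={c,d,j,y} out={d,j,y}
  b6: in={d,j,y} out={d}
  b7: in={d} out=∅
  b8: in=∅ out=∅

live-out(b5) = ["d", "j", "y"]

Answer: ["d", "j", "y"]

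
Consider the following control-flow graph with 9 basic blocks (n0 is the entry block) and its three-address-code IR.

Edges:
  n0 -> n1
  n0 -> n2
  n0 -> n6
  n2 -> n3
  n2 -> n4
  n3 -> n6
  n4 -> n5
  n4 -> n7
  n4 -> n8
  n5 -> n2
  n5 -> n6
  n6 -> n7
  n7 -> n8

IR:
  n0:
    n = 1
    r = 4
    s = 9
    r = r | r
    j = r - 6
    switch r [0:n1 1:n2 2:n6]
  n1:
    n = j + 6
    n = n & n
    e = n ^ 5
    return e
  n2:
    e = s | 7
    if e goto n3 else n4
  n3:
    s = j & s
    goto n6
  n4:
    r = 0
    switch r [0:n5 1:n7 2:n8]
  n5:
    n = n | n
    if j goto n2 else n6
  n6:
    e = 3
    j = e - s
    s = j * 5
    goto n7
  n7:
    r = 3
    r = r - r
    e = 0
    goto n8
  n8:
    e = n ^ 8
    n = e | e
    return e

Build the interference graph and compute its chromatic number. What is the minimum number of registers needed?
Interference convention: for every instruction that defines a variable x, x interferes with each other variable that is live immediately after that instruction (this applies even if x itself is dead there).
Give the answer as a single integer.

Block summaries:
  n0 def {j,n,r,s} use ∅
  n1 def {e,n} use {j}
  n2 def {e} use {s}
  n3 def {s} use {j,s}
  n4 def {r} use ∅
  n5 def {n} use {j,n}
  n6 def {e,j,s} use {s}
  n7 def {e,r} use ∅
  n8 def {e,n} use {n}

Live sets:
  n0: in=∅ out={j,n,s}
  n1: in={j} out=∅
  n2: in={j,n,s} out={j,n,s}
  n3: in={j,n,s} out={n,s}
  n4: in={j,n,s} out={j,n,s}
  n5: in={j,n,s} out={j,n,s}
  n6: in={n,s} out={n}
  n7: in={n} out={n}
  n8: in={n} out=∅

Interfere edges:
  e: {j,n,s}
  j: {e,n,r,s}
  n: {e,j,r,s}
  r: {j,n,s}
  s: {e,j,n,r}

Registers:
  lower bound: {e,j,n,s} mutually conflict ⇒ χ ≥ 4
  assign e→r3 j→r0 n→r1 r→r3 s→r2 — no edge inside a register ⇒ χ ≤ 4
  χ = 4

Answer: 4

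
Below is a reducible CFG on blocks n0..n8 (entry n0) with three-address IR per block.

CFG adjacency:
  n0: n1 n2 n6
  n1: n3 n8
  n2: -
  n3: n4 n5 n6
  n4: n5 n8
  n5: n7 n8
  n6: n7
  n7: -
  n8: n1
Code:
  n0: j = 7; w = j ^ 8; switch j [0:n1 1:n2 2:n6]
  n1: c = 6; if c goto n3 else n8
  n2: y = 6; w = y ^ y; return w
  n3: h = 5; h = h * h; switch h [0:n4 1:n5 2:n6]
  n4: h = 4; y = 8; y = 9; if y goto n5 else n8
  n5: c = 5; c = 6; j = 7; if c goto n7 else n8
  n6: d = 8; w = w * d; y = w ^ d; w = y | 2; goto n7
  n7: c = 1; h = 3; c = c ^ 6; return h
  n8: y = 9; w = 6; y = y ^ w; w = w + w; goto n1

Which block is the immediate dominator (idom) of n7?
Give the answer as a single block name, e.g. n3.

idom tree: n1←n0 n2←n0 n3←n1 n4←n3 n5←n3 n6←n0 n7←n0 n8←n1
Dom at joins:
  n1: preds {n0,n8}: {n0} ∩ {n0,n1,n8} = {n0}; idom=n0
  n5: preds {n3,n4}: {n0,n1,n3} ∩ {n0,n1,n3,n4} = {n0,n1,n3}; idom=n3
  n6: preds {n0,n3}: {n0} ∩ {n0,n1,n3} = {n0}; idom=n0
  n7: preds {n5,n6}: {n0,n1,n3,n5} ∩ {n0,n6} = {n0}; idom=n0
  n8: preds {n1,n4,n5}: {n0,n1} ∩ {n0,n1,n3,n4} ∩ {n0,n1,n3,n5} = {n0,n1}; idom=n1

idom(n7) = n0

Answer: n0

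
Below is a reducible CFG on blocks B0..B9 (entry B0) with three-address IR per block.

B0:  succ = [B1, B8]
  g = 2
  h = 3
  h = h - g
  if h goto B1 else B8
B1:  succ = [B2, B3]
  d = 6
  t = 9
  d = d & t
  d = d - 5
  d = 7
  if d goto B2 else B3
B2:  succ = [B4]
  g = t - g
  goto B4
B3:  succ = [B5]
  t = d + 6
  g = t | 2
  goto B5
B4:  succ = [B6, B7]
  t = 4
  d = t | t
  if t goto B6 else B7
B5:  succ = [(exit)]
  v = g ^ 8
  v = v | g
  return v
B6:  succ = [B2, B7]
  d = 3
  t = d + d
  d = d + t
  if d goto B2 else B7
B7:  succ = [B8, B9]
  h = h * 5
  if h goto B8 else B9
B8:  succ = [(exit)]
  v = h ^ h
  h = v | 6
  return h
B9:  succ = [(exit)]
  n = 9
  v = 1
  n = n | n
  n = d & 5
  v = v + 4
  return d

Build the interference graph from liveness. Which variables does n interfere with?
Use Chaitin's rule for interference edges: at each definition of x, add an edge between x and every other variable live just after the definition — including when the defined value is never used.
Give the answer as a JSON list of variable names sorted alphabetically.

def/use:
  B0: {g,h} / ∅
  B1: {d,t} / ∅
  B2: {g} / {g,t}
  B3: {g,t} / {d}
  B4: {d,t} / ∅
  B5: {v} / {g}
  B6: {d,t} / ∅
  B7: {h} / {h}
  B8: {h,v} / {h}
  B9: {n,v} / {d}

Liveness:
  B0: in=∅ out={g,h}
  B1: in={g,h} out={d,g,h,t}
  B2: in={g,h,t} out={g,h}
  B3: in={d} out={g}
  B4: in={g,h} out={d,g,h}
  B5: in={g} out=∅
  B6: in={g,h} out={d,g,h,t}
  B7: in={d,h} out={d,h}
  B8: in={h} out=∅
  B9: in={d} out=∅

Interference:
  d: {g,h,n,t,v}
  g: {d,h,t,v}
  h: {d,g,t}
  n: {d,v}
  t: {d,g,h}
  v: {d,g,n}

N(n) = ["d", "v"]

Answer: ["d", "v"]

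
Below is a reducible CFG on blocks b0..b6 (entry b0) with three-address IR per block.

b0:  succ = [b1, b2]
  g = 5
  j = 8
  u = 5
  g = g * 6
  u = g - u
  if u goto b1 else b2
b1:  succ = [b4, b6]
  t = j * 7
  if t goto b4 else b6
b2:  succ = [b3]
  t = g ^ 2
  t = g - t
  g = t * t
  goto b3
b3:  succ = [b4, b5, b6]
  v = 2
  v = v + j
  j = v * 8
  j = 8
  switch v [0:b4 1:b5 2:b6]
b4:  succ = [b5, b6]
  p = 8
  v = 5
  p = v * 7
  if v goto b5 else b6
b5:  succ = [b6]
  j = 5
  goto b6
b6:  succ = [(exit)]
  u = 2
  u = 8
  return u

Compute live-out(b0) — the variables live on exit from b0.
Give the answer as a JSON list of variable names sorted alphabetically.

Per-block:
  b0: {g,j,u} / ∅
  b1: {t} / {j}
  b2: {g,t} / {g}
  b3: {j,v} / {j}
  b4: {p,v} / ∅
  b5: {j} / ∅
  b6: {u} / ∅

Liveness:
  live b0: ∅→{g,j}
  live b1: {j}→∅
  live b2: {g,j}→{j}
  live b3: {j}→∅
  live b4: ∅→∅
  live b5: ∅→∅
  live b6: ∅→∅

live-out(b0) = ["g", "j"]

Answer: ["g", "j"]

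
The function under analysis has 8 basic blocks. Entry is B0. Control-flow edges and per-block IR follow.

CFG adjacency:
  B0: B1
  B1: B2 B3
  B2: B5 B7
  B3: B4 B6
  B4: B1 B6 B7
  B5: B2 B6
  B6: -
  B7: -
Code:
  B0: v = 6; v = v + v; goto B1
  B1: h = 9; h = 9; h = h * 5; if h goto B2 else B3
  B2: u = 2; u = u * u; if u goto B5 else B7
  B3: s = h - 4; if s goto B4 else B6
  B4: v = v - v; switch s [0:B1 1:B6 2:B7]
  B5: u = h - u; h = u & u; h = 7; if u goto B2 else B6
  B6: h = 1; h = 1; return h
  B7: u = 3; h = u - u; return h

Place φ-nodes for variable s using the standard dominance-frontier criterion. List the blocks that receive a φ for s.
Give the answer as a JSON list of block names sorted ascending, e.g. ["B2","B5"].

Answer: ["B1", "B6", "B7"]

Derivation:
idom tree: B1←B0 B2←B1 B3←B1 B4←B3 B5←B2 B6←B1 B7←B1
Join-block Dom:
  B1: preds {B0,B4}: {B0} ∩ {B0,B1,B3,B4} = {B0}; idom=B0
  B2: preds {B1,B5}: {B0,B1} ∩ {B0,B1,B2,B5} = {B0,B1}; idom=B1
  B6: preds {B3,B4,B5}: {B0,B1,B3} ∩ {B0,B1,B3,B4} ∩ {B0,B1,B2,B5} = {B0,B1}; idom=B1
  B7: preds {B2,B4}: {B0,B1,B2} ∩ {B0,B1,B3,B4} = {B0,B1}; idom=B1

DF walk-up:
  join B1 pred B0: · stop@B0
  join B1 pred B4: B4→B3→B1 stop@B0
  join B2 pred B1: · stop@B1
  join B2 pred B5: B5→B2 stop@B1
  join B6 pred B3: B3 stop@B1
  join B6 pred B4: B4→B3 stop@B1
  join B6 pred B5: B5→B2 stop@B1
  join B7 pred B2: B2 stop@B1
  join B7 pred B4: B4→B3 stop@B1
  DF(B0)=∅
  DF(B1)={B1}
  DF(B2)={B2,B6,B7}
  DF(B3)={B1,B6,B7}
  DF(B4)={B1,B6,B7}
  DF(B5)={B2,B6}
  DF(B6)=∅
  DF(B7)=∅

φ for s: defs {B3}
  DF⁺ = {B1,B6,B7}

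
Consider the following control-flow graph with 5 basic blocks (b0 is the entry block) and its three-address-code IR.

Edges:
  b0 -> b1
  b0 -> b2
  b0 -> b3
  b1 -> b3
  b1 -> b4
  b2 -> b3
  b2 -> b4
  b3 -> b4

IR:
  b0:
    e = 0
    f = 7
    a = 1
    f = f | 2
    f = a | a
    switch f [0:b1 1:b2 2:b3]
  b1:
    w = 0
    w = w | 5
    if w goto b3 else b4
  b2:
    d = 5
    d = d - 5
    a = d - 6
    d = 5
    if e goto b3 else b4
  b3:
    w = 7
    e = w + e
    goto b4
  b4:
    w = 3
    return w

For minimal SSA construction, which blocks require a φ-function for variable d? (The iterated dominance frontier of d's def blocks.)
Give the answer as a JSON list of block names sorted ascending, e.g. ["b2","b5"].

idom tree: b1←b0 b2←b0 b3←b0 b4←b0
Dom∩ at merges:
  b3: preds {b0,b1,b2}: {b0} ∩ {b0,b1} ∩ {b0,b2} = {b0}; idom=b0
  b4: preds {b1,b2,b3}: {b0,b1} ∩ {b0,b2} ∩ {b0,b3} = {b0}; idom=b0

DF walk-up:
  b3←b0: walk · to b0
  b3←b1: walk b1 to b0
  b3←b2: walk b2 to b0
  b4←b1: walk b1 to b0
  b4←b2: walk b2 to b0
  b4←b3: walk b3 to b0
  b0 → ∅
  b1 → {b3,b4}
  b2 → {b3,b4}
  b3 → {b4}
  b4 → ∅

φ for d: defs {b2}
  DF⁺ = {b3,b4}

Answer: ["b3", "b4"]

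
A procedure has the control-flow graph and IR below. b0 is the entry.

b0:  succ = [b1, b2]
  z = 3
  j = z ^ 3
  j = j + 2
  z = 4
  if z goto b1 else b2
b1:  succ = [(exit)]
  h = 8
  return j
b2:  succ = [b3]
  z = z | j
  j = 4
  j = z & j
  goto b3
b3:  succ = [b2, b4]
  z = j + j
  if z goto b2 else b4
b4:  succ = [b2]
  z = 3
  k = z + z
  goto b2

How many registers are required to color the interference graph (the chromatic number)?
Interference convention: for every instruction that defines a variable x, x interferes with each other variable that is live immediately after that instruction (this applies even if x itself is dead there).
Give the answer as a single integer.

Answer: 3

Working:
def/use:
  b0 def {j,z} use ∅
  b1 def {h} use {j}
  b2 def {j,z} use {j,z}
  b3 def {z} use {j}
  b4 def {k,z} use ∅

Backward fixpoint:
  b0 li=∅ lo={j,z}
  b1 li={j} lo=∅
  b2 li={j,z} lo={j}
  b3 li={j} lo={j,z}
  b4 li={j} lo={j,z}

Conflict graph:
  h — {j}
  j — {h,k,z}
  k — {j,z}
  z — {j,k}

Registers:
  lower bound: {j,k,z} mutually conflict ⇒ χ ≥ 3
  assign h→R1 j→R0 k→R1 z→R2 — no edge inside a register ⇒ χ ≤ 3
  χ = 3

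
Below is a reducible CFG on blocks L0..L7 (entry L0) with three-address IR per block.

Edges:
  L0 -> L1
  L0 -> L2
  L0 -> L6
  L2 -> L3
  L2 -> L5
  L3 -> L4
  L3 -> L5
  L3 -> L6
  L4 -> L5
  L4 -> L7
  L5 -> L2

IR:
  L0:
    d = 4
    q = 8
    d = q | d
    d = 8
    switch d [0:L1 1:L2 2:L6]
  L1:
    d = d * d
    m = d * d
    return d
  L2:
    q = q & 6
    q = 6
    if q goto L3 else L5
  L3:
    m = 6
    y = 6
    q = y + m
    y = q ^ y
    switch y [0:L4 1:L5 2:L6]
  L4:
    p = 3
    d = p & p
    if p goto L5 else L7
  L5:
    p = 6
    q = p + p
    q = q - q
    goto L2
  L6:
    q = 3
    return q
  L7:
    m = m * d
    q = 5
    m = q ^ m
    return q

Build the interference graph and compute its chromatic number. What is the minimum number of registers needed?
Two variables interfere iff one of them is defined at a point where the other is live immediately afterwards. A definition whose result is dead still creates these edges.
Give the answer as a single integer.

def/use:
  L0 def {d,q} use ∅
  L1 def {d,m} use {d}
  L2 def {q} use {q}
  L3 def {m,q,y} use ∅
  L4 def {d,p} use ∅
  L5 def {p,q} use ∅
  L6 def {q} use ∅
  L7 def {m,q} use {d,m}

Liveness:
  L0: in=∅ out={d,q}
  L1: in={d} out=∅
  L2: in={q} out=∅
  L3: in=∅ out={m}
  L4: in={m} out={d,m}
  L5: in=∅ out={q}
  L6: in=∅ out=∅
  L7: in={d,m} out=∅

Interfere edges:
  d↔{m,p,q}
  m↔{d,p,q,y}
  p↔{d,m}
  q↔{d,m,y}
  y↔{m,q}

Registers:
  lower bound: {d,m,p} mutually conflict ⇒ χ ≥ 3
  assign d→R1 m→R0 p→R2 q→R2 y→R1 — no edge inside a register ⇒ χ ≤ 3
  χ = 3

Answer: 3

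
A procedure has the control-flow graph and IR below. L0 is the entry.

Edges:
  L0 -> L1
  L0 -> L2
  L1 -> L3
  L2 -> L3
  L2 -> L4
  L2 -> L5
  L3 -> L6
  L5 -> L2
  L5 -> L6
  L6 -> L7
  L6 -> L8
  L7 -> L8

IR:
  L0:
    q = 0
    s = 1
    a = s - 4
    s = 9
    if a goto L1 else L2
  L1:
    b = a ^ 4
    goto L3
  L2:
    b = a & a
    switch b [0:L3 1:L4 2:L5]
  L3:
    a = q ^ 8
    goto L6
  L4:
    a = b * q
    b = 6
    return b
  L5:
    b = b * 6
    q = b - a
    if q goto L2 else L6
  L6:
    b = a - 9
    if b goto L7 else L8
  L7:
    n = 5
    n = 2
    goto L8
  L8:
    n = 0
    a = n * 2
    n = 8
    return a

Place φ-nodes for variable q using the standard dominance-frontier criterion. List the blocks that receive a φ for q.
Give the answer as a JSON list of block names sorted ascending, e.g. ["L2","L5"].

Answer: ["L2", "L3", "L6"]

Working:
idom tree: L1←L0 L2←L0 L3←L0 L4←L2 L5←L2 L6←L0 L7←L6 L8←L6
Join-block Dom:
  L2: preds {L0,L5}: {L0} ∩ {L0,L2,L5} = {L0}; idom=L0
  L3: preds {L1,L2}: {L0,L1} ∩ {L0,L2} = {L0}; idom=L0
  L6: preds {L3,L5}: {L0,L3} ∩ {L0,L2,L5} = {L0}; idom=L0
  L8: preds {L6,L7}: {L0,L6} ∩ {L0,L6,L7} = {L0,L6}; idom=L6

DF walk-up:
  L2←L0: walk · to L0
  L2←L5: walk L5→L2 to L0
  L3←L1: walk L1 to L0
  L3←L2: walk L2 to L0
  L6←L3: walk L3 to L0
  L6←L5: walk L5→L2 to L0
  L8←L6: walk · to L6
  L8←L7: walk L7 to L6
  L0: DF=∅
  L1: DF={L3}
  L2: DF={L2,L3,L6}
  L3: DF={L6}
  L4: DF=∅
  L5: DF={L2,L6}
  L6: DF=∅
  L7: DF={L8}
  L8: DF=∅

φ for q: defs {L0,L5}
  DF⁺ = {L2,L3,L6}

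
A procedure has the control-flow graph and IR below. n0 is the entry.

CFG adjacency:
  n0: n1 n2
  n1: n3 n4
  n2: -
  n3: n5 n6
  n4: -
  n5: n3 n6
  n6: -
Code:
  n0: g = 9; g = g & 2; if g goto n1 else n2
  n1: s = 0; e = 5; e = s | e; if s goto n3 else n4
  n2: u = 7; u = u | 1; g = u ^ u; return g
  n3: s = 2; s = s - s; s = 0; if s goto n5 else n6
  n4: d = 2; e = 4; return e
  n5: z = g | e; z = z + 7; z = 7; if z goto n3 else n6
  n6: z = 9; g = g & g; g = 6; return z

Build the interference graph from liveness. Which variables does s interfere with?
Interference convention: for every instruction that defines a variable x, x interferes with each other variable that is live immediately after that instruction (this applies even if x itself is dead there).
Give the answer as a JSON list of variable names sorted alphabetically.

Block summaries:
  n0 def {g} use ∅
  n1 def {e,s} use ∅
  n2 def {g,u} use ∅
  n3 def {s} use ∅
  n4 def {d,e} use ∅
  n5 def {z} use {e,g}
  n6 def {g,z} use {g}

Live sets:
  n0: in=∅ out={g}
  n1: in={g} out={e,g}
  n2: in=∅ out=∅
  n3: in={e,g} out={e,g}
  n4: in=∅ out=∅
  n5: in={e,g} out={e,g}
  n6: in={g} out=∅

Interference:
  d: ∅
  e: {g,s,z}
  g: {e,s,z}
  s: {e,g}
  u: ∅
  z: {e,g}

N(s) = ["e", "g"]

Answer: ["e", "g"]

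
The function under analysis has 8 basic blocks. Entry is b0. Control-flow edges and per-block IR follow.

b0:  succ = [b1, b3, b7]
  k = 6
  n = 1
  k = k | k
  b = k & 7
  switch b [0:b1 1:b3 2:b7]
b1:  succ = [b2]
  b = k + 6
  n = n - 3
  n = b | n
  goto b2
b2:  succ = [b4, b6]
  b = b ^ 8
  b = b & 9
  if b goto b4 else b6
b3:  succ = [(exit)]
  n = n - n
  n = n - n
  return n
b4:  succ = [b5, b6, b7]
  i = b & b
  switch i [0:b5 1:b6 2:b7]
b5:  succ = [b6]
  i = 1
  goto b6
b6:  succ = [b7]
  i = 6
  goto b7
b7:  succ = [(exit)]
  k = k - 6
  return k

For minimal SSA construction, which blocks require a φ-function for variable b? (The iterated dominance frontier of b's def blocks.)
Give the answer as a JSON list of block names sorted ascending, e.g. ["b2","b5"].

idom tree: b1←b0 b2←b1 b3←b0 b4←b2 b5←b4 b6←b2 b7←b0
Join-block Dom:
  b6: preds {b2,b4,b5}: {b0,b1,b2} ∩ {b0,b1,b2,b4} ∩ {b0,b1,b2,b4,b5} = {b0,b1,b2}; idom=b2
  b7: preds {b0,b4,b6}: {b0} ∩ {b0,b1,b2,b4} ∩ {b0,b1,b2,b6} = {b0}; idom=b0

DF derivation:
  join b6 pred b2: · stop@b2
  join b6 pred b4: b4 stop@b2
  join b6 pred b5: b5→b4 stop@b2
  join b7 pred b0: · stop@b0
  join b7 pred b4: b4→b2→b1 stop@b0
  join b7 pred b6: b6→b2→b1 stop@b0
  b0: DF=∅
  b1: DF={b7}
  b2: DF={b7}
  b3: DF=∅
  b4: DF={b6,b7}
  b5: DF={b6}
  b6: DF={b7}
  b7: DF=∅

φ for b: defs {b0,b1,b2}
  DF⁺ = {b7}

Answer: ["b7"]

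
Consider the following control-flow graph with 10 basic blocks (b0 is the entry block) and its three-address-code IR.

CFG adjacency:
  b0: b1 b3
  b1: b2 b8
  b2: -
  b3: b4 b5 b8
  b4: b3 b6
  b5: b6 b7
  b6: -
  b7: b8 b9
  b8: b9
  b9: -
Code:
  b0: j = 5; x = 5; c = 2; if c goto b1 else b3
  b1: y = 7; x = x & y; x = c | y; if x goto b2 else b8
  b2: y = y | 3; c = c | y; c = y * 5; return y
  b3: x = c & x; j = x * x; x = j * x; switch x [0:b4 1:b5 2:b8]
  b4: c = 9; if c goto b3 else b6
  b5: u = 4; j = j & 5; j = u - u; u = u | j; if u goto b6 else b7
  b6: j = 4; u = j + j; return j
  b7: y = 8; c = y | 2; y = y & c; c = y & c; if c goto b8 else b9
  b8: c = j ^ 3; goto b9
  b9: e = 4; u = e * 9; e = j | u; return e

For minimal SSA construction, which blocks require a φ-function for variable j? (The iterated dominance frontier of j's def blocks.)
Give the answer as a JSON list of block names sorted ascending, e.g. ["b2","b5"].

idom tree: b1←b0 b2←b1 b3←b0 b4←b3 b5←b3 b6←b3 b7←b5 b8←b0 b9←b0
Join-block Dom:
  b3: preds {b0,b4}: {b0} ∩ {b0,b3,b4} = {b0}; idom=b0
  b6: preds {b4,b5}: {b0,b3,b4} ∩ {b0,b3,b5} = {b0,b3}; idom=b3
  b8: preds {b1,b3,b7}: {b0,b1} ∩ {b0,b3} ∩ {b0,b3,b5,b7} = {b0}; idom=b0
  b9: preds {b7,b8}: {b0,b3,b5,b7} ∩ {b0,b8} = {b0}; idom=b0

DF walk-up:
  b3←b0: walk · to b0
  b3←b4: walk b4→b3 to b0
  b6←b4: walk b4 to b3
  b6←b5: walk b5 to b3
  b8←b1: walk b1 to b0
  b8←b3: walk b3 to b0
  b8←b7: walk b7→b5→b3 to b0
  b9←b7: walk b7→b5→b3 to b0
  b9←b8: walk b8 to b0
  b0: DF=∅
  b1: DF={b8}
  b2: DF=∅
  b3: DF={b3,b8,b9}
  b4: DF={b3,b6}
  b5: DF={b6,b8,b9}
  b6: DF=∅
  b7: DF={b8,b9}
  b8: DF={b9}
  b9: DF=∅

φ for j: defs {b0,b3,b5,b6}
  DF⁺ = {b3,b6,b8,b9}

Answer: ["b3", "b6", "b8", "b9"]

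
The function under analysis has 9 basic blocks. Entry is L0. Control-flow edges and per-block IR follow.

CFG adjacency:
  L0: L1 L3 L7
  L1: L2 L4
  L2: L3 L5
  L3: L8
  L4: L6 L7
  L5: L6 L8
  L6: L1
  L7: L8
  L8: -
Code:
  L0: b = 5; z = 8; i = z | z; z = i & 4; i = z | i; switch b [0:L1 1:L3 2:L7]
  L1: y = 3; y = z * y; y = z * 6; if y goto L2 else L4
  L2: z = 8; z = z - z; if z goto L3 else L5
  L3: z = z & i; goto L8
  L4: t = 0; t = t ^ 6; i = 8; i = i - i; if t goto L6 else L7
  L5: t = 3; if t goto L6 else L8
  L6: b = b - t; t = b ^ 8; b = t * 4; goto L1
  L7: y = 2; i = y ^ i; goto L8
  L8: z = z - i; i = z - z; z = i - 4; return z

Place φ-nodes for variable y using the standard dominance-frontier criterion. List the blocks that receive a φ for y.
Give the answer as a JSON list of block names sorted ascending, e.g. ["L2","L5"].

idom tree: L1←L0 L2←L1 L3←L0 L4←L1 L5←L2 L6←L1 L7←L0 L8←L0
Dom∩ at merges:
  L1: preds {L0,L6}: {L0} ∩ {L0,L1,L6} = {L0}; idom=L0
  L3: preds {L0,L2}: {L0} ∩ {L0,L1,L2} = {L0}; idom=L0
  L6: preds {L4,L5}: {L0,L1,L4} ∩ {L0,L1,L2,L5} = {L0,L1}; idom=L1
  L7: preds {L0,L4}: {L0} ∩ {L0,L1,L4} = {L0}; idom=L0
  L8: preds {L3,L5,L7}: {L0,L3} ∩ {L0,L1,L2,L5} ∩ {L0,L7} = {L0}; idom=L0

Frontier:
  L1←L0: walk · to L0
  L1←L6: walk L6→L1 to L0
  L3←L0: walk · to L0
  L3←L2: walk L2→L1 to L0
  L6←L4: walk L4 to L1
  L6←L5: walk L5→L2 to L1
  L7←L0: walk · to L0
  L7←L4: walk L4→L1 to L0
  L8←L3: walk L3 to L0
  L8←L5: walk L5→L2→L1 to L0
  L8←L7: walk L7 to L0
  DF(L0)=∅
  DF(L1)={L1,L3,L7,L8}
  DF(L2)={L3,L6,L8}
  DF(L3)={L8}
  DF(L4)={L6,L7}
  DF(L5)={L6,L8}
  DF(L6)={L1}
  DF(L7)={L8}
  DF(L8)=∅

φ for y: defs {L1,L7}
  DF⁺ = {L1,L3,L7,L8}

Answer: ["L1", "L3", "L7", "L8"]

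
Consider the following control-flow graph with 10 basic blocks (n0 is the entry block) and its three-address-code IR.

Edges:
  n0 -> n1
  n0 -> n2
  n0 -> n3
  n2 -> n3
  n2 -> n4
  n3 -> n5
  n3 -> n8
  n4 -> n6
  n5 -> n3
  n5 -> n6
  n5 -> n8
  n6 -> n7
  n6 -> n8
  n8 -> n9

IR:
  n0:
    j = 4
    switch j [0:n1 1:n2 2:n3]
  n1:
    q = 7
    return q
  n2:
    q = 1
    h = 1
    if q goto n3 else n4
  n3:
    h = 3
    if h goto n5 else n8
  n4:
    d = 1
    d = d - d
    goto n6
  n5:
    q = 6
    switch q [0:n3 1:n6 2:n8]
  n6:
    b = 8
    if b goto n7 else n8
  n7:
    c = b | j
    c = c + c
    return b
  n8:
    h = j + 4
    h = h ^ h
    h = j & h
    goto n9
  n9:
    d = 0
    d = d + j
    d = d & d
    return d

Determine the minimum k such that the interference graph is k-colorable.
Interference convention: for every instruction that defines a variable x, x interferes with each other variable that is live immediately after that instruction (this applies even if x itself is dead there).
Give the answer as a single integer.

Answer: 3

Working:
def/use:
  n0: def={j} ue=∅
  n1: def={q} ue=∅
  n2: def={h,q} ue=∅
  n3: def={h} ue=∅
  n4: def={d} ue=∅
  n5: def={q} ue=∅
  n6: def={b} ue=∅
  n7: def={c} ue={b,j}
  n8: def={h} ue={j}
  n9: def={d} ue={j}

Backward fixpoint:
  n0: in=∅ out={j}
  n1: in=∅ out=∅
  n2: in={j} out={j}
  n3: in={j} out={j}
  n4: in={j} out={j}
  n5: in={j} out={j}
  n6: in={j} out={b,j}
  n7: in={b,j} out=∅
  n8: in={j} out={j}
  n9: in={j} out=∅

Interference:
  b: {c,j}
  c: {b}
  d: {j}
  h: {j,q}
  j: {b,d,h,q}
  q: {h,j}

Registers:
  clique {h,j,q} ⇒ need ≥ 3
  3-colouring: r0={c,j}  r1={b,d,h}  r2={q}
  χ = 3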